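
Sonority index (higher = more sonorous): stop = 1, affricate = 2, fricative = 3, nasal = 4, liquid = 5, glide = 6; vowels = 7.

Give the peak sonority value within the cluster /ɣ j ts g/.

6

/ɣ/ — fricative, sonority 3.
/j/ — glide, sonority 6.
/ts/ — affricate, sonority 2.
/g/ — stop, sonority 1.
The maximum is 6.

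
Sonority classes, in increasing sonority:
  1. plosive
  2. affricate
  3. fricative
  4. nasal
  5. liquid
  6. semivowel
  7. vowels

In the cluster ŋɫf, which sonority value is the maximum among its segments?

5

/ŋ/: nasal = 4.
/ɫ/: liquid = 5.
/f/: fricative = 3.
The maximum is 5.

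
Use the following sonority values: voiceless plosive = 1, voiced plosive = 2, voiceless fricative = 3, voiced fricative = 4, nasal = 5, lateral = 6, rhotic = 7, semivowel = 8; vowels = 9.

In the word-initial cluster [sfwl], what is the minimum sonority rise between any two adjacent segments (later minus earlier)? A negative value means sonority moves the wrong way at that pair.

-2

/s/ is a voiceless fricative (sonority 3).
/f/ is a voiceless fricative (sonority 3).
/w/ is a semivowel (sonority 8).
/l/ is a lateral (sonority 6).
/s/→/f/: change +0.
/f/→/w/: change +5.
/w/→/l/: change -2.
Minimum = -2.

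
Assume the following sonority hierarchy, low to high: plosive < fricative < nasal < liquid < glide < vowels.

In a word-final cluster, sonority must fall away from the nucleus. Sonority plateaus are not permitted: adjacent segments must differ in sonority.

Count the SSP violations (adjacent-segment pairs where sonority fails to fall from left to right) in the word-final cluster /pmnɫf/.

/p/ — plosive, sonority 1.
/m/ — nasal, sonority 3.
/n/ — nasal, sonority 3.
/ɫ/ — liquid, sonority 4.
/f/ — fricative, sonority 2.
/p/→/m/: 1→3 (does not fall) — violation.
/m/→/n/: 3→3 (plateau) — violation.
/n/→/ɫ/: 3→4 (does not fall) — violation.
/ɫ/→/f/: 4→2 (falls) — ok.

3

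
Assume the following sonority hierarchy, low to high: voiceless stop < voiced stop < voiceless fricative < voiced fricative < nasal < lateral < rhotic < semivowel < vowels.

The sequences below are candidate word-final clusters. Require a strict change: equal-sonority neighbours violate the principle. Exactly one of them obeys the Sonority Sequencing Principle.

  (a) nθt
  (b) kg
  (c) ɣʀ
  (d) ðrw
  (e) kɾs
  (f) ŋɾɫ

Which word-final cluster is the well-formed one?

(a) nθt: profile 5-3-1 — obeys.
(b) kg: profile 1-2 — violates.
(c) ɣʀ: profile 4-7 — violates.
(d) ðrw: profile 4-7-8 — violates.
(e) kɾs: profile 1-7-3 — violates.
(f) ŋɾɫ: profile 5-7-6 — violates.

a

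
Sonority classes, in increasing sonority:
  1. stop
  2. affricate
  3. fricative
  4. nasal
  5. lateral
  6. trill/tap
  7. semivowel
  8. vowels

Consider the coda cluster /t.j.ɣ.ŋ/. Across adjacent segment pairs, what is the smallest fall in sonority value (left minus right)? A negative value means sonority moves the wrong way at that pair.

-6

/t/ — stop, sonority 1.
/j/ — semivowel, sonority 7.
/ɣ/ — fricative, sonority 3.
/ŋ/ — nasal, sonority 4.
/t/→/j/: change -6.
/j/→/ɣ/: change +4.
/ɣ/→/ŋ/: change -1.
Minimum = -6.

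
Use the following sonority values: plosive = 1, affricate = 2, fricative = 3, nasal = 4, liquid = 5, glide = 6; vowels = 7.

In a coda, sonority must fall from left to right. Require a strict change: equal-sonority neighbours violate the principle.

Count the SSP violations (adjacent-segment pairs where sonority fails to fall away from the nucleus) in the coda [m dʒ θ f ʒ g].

/m/ — nasal, sonority 4.
/dʒ/ — affricate, sonority 2.
/θ/ — fricative, sonority 3.
/f/ — fricative, sonority 3.
/ʒ/ — fricative, sonority 3.
/g/ — plosive, sonority 1.
/m/→/dʒ/: 4→2 (falls) — ok.
/dʒ/→/θ/: 2→3 (does not fall) — violation.
/θ/→/f/: 3→3 (plateau) — violation.
/f/→/ʒ/: 3→3 (plateau) — violation.
/ʒ/→/g/: 3→1 (falls) — ok.

3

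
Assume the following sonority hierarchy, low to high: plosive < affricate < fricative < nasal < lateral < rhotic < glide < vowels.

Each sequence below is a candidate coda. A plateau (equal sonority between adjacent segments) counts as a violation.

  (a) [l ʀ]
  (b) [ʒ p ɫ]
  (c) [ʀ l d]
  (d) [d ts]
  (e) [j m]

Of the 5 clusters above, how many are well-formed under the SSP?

(a) 5-6 → violates
(b) 3-1-5 → violates
(c) 6-5-1 → obeys
(d) 1-2 → violates
(e) 7-4 → obeys

2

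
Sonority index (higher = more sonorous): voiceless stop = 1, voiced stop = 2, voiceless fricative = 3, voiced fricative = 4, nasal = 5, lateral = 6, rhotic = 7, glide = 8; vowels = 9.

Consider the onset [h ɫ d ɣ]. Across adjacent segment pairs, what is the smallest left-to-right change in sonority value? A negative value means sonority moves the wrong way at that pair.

/h/: voiceless fricative = 3.
/ɫ/: lateral = 6.
/d/: voiced stop = 2.
/ɣ/: voiced fricative = 4.
/h/→/ɫ/: change +3.
/ɫ/→/d/: change -4.
/d/→/ɣ/: change +2.
Minimum = -4.

-4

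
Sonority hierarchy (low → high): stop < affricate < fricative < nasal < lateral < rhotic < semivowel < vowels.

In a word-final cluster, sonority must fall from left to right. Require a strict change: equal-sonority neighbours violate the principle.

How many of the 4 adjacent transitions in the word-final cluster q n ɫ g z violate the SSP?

/q/ — stop, sonority 1.
/n/ — nasal, sonority 4.
/ɫ/ — lateral, sonority 5.
/g/ — stop, sonority 1.
/z/ — fricative, sonority 3.
/q/→/n/: 1→4 (does not fall) — violation.
/n/→/ɫ/: 4→5 (does not fall) — violation.
/ɫ/→/g/: 5→1 (falls) — ok.
/g/→/z/: 1→3 (does not fall) — violation.

3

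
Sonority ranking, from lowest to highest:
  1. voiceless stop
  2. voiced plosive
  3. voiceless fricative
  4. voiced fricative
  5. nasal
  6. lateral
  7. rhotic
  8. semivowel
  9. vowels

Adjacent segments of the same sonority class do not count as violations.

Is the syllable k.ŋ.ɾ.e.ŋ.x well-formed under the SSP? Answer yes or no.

Onset: /k/ is a voiceless stop (sonority 1), /ŋ/ is a nasal (sonority 5), /ɾ/ is a rhotic (sonority 7); then the nucleus /e/ (sonority 9).
Onset profile 1-5-7-9 — rises to the nucleus.
Coda: /ŋ/ is a nasal (sonority 5), /x/ is a voiceless fricative (sonority 3).
Coda profile 9-5-3 — falls from the nucleus.

yes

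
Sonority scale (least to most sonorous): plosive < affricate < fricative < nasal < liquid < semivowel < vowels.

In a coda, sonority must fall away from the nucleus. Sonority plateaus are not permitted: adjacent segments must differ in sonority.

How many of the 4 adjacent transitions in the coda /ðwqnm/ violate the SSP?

3

/ð/ is a fricative (sonority 3).
/w/ is a semivowel (sonority 6).
/q/ is a plosive (sonority 1).
/n/ is a nasal (sonority 4).
/m/ is a nasal (sonority 4).
/ð/→/w/: 3→6 (does not fall) — violation.
/w/→/q/: 6→1 (falls) — ok.
/q/→/n/: 1→4 (does not fall) — violation.
/n/→/m/: 4→4 (plateau) — violation.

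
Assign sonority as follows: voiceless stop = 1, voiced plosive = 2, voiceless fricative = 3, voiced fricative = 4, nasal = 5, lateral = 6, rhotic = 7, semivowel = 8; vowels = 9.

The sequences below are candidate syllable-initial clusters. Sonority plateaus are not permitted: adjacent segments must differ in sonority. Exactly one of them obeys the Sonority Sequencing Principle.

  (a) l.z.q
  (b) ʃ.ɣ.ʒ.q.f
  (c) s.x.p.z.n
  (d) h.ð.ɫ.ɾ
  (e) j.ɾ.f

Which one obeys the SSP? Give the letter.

(a) sonority 6-4-1: ill-formed.
(b) sonority 3-4-4-1-3: ill-formed.
(c) sonority 3-3-1-4-5: ill-formed.
(d) sonority 3-4-6-7: well-formed.
(e) sonority 8-7-3: ill-formed.

d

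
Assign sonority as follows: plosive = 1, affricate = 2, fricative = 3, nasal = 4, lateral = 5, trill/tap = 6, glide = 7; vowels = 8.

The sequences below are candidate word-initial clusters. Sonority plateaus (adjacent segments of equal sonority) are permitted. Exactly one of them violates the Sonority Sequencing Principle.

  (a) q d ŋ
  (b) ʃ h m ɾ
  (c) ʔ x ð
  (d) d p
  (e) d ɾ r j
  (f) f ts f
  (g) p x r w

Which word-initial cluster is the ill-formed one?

(a) sonority 1-1-4: well-formed.
(b) sonority 3-3-4-6: well-formed.
(c) sonority 1-3-3: well-formed.
(d) sonority 1-1: well-formed.
(e) sonority 1-6-6-7: well-formed.
(f) sonority 3-2-3: ill-formed.
(g) sonority 1-3-6-7: well-formed.

f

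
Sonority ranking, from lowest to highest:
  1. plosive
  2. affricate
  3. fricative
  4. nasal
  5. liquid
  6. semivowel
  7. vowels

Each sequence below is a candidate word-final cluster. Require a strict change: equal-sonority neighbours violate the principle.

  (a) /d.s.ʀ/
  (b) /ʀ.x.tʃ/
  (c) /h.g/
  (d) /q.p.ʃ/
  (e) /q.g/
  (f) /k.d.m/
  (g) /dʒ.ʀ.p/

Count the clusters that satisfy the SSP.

(a) sonority 1-3-5: ill-formed.
(b) sonority 5-3-2: well-formed.
(c) sonority 3-1: well-formed.
(d) sonority 1-1-3: ill-formed.
(e) sonority 1-1: ill-formed.
(f) sonority 1-1-4: ill-formed.
(g) sonority 2-5-1: ill-formed.

2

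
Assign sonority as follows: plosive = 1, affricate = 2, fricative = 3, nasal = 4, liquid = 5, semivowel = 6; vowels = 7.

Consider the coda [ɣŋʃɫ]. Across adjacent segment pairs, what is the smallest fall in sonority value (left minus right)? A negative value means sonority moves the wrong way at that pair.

-2

/ɣ/ is a fricative (sonority 3).
/ŋ/ is a nasal (sonority 4).
/ʃ/ is a fricative (sonority 3).
/ɫ/ is a liquid (sonority 5).
/ɣ/→/ŋ/: change -1.
/ŋ/→/ʃ/: change +1.
/ʃ/→/ɫ/: change -2.
Minimum = -2.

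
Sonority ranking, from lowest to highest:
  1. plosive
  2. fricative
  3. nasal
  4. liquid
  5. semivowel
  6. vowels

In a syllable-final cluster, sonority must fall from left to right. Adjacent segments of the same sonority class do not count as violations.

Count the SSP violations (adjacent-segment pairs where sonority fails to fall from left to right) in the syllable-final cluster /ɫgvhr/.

/ɫ/ is a liquid (sonority 4).
/g/ is a plosive (sonority 1).
/v/ is a fricative (sonority 2).
/h/ is a fricative (sonority 2).
/r/ is a liquid (sonority 4).
/ɫ/→/g/: 4→1 (falls) — ok.
/g/→/v/: 1→2 (does not fall) — violation.
/v/→/h/: 2→2 (plateau, allowed) — ok.
/h/→/r/: 2→4 (does not fall) — violation.

2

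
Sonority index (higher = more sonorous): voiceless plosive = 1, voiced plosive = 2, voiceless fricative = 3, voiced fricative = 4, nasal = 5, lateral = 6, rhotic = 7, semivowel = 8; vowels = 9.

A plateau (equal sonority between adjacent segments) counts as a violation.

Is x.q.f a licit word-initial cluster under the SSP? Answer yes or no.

no

/x/ — voiceless fricative, sonority 3.
/q/ — voiceless plosive, sonority 1.
/f/ — voiceless fricative, sonority 3.
The profile is 3-1-3. Between /x/ (3) and /q/ (1) sonority does not rise, so the cluster violates the SSP.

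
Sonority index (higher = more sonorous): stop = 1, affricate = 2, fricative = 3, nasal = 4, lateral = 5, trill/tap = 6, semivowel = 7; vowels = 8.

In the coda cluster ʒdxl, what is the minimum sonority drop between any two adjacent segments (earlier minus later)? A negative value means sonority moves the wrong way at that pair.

/ʒ/ — fricative, sonority 3.
/d/ — stop, sonority 1.
/x/ — fricative, sonority 3.
/l/ — lateral, sonority 5.
/ʒ/→/d/: change +2.
/d/→/x/: change -2.
/x/→/l/: change -2.
Minimum = -2.

-2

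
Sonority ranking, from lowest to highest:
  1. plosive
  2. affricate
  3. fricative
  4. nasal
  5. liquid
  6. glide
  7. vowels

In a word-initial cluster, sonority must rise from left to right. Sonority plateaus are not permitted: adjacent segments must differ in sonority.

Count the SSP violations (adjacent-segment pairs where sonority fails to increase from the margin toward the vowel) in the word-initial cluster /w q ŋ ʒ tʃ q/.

/w/ — glide, sonority 6.
/q/ — plosive, sonority 1.
/ŋ/ — nasal, sonority 4.
/ʒ/ — fricative, sonority 3.
/tʃ/ — affricate, sonority 2.
/q/ — plosive, sonority 1.
/w/→/q/: 6→1 (does not rise) — violation.
/q/→/ŋ/: 1→4 (rises) — ok.
/ŋ/→/ʒ/: 4→3 (does not rise) — violation.
/ʒ/→/tʃ/: 3→2 (does not rise) — violation.
/tʃ/→/q/: 2→1 (does not rise) — violation.

4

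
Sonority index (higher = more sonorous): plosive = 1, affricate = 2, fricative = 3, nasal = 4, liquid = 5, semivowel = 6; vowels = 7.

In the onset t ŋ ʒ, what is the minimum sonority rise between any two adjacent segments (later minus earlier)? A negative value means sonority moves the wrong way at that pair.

/t/: plosive = 1.
/ŋ/: nasal = 4.
/ʒ/: fricative = 3.
/t/→/ŋ/: change +3.
/ŋ/→/ʒ/: change -1.
Minimum = -1.

-1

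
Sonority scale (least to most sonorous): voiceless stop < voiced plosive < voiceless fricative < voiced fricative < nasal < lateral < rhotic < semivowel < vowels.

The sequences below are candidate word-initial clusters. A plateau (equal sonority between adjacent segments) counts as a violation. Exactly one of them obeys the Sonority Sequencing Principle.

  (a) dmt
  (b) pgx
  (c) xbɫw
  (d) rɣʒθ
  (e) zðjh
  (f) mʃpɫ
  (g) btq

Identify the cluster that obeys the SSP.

b

(a) 2-5-1 → violates
(b) 1-2-3 → obeys
(c) 3-2-6-8 → violates
(d) 7-4-4-3 → violates
(e) 4-4-8-3 → violates
(f) 5-3-1-6 → violates
(g) 2-1-1 → violates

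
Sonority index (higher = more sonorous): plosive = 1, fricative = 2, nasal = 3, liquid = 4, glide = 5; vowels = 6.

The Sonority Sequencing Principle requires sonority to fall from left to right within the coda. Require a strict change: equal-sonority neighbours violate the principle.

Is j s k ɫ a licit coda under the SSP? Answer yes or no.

/j/ — glide, sonority 5.
/s/ — fricative, sonority 2.
/k/ — plosive, sonority 1.
/ɫ/ — liquid, sonority 4.
The profile is 5-2-1-4. Between /k/ (1) and /ɫ/ (4) sonority does not fall, so the cluster violates the SSP.

no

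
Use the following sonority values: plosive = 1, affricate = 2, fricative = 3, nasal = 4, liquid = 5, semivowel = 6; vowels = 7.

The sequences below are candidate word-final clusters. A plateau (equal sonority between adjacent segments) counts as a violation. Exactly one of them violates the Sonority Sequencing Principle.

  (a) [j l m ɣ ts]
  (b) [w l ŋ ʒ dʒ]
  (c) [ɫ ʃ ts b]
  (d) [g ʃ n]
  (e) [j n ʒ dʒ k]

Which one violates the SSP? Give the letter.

d

(a) [j l m ɣ ts]: profile 6-5-4-3-2 — obeys.
(b) [w l ŋ ʒ dʒ]: profile 6-5-4-3-2 — obeys.
(c) [ɫ ʃ ts b]: profile 5-3-2-1 — obeys.
(d) [g ʃ n]: profile 1-3-4 — violates.
(e) [j n ʒ dʒ k]: profile 6-4-3-2-1 — obeys.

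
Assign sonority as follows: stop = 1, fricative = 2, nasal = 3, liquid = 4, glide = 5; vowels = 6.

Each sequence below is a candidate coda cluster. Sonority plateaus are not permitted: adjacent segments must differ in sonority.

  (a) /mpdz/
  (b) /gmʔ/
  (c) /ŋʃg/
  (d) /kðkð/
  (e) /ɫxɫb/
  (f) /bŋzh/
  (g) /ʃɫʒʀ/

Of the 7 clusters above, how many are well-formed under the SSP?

(a) sonority 3-1-1-2: ill-formed.
(b) sonority 1-3-1: ill-formed.
(c) sonority 3-2-1: well-formed.
(d) sonority 1-2-1-2: ill-formed.
(e) sonority 4-2-4-1: ill-formed.
(f) sonority 1-3-2-2: ill-formed.
(g) sonority 2-4-2-4: ill-formed.

1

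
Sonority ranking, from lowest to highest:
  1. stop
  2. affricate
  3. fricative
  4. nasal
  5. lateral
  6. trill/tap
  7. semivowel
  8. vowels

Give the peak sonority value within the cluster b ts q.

2

/b/ — stop, sonority 1.
/ts/ — affricate, sonority 2.
/q/ — stop, sonority 1.
The maximum is 2.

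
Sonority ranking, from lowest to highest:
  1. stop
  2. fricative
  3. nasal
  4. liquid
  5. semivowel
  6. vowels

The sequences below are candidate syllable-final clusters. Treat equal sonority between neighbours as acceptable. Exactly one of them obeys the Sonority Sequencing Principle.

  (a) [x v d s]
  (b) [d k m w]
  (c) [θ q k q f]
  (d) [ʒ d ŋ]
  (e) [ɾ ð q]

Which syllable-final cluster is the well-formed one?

(a) sonority 2-2-1-2: ill-formed.
(b) sonority 1-1-3-5: ill-formed.
(c) sonority 2-1-1-1-2: ill-formed.
(d) sonority 2-1-3: ill-formed.
(e) sonority 4-2-1: well-formed.

e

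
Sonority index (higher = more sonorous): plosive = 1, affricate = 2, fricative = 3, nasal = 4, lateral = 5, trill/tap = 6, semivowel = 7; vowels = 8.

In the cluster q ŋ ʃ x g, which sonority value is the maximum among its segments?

4

/q/: plosive = 1.
/ŋ/: nasal = 4.
/ʃ/: fricative = 3.
/x/: fricative = 3.
/g/: plosive = 1.
The maximum is 4.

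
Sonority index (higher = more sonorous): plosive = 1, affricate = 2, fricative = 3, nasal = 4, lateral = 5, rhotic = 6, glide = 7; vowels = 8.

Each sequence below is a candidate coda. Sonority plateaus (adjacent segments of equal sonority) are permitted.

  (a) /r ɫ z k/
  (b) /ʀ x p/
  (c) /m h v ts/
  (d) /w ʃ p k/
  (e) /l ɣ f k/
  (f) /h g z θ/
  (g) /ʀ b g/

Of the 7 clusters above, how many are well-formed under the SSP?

(a) /r ɫ z k/: profile 6-5-3-1 — obeys.
(b) /ʀ x p/: profile 6-3-1 — obeys.
(c) /m h v ts/: profile 4-3-3-2 — obeys.
(d) /w ʃ p k/: profile 7-3-1-1 — obeys.
(e) /l ɣ f k/: profile 5-3-3-1 — obeys.
(f) /h g z θ/: profile 3-1-3-3 — violates.
(g) /ʀ b g/: profile 6-1-1 — obeys.

6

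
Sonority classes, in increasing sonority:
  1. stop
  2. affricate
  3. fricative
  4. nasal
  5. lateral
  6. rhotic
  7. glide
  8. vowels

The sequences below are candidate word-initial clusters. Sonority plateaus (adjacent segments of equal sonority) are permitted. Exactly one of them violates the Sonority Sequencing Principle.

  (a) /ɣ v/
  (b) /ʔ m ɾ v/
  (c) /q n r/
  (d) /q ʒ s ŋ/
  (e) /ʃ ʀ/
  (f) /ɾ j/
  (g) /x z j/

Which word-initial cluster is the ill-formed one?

(a) /ɣ v/: profile 3-3 — obeys.
(b) /ʔ m ɾ v/: profile 1-4-6-3 — violates.
(c) /q n r/: profile 1-4-6 — obeys.
(d) /q ʒ s ŋ/: profile 1-3-3-4 — obeys.
(e) /ʃ ʀ/: profile 3-6 — obeys.
(f) /ɾ j/: profile 6-7 — obeys.
(g) /x z j/: profile 3-3-7 — obeys.

b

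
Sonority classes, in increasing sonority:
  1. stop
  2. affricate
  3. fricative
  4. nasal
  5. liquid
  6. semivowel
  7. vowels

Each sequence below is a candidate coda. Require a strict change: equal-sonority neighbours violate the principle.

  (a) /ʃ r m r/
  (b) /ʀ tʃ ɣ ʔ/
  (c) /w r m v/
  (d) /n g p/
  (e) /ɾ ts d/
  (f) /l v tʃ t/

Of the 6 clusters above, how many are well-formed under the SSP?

(a) 3-5-4-5 → violates
(b) 5-2-3-1 → violates
(c) 6-5-4-3 → obeys
(d) 4-1-1 → violates
(e) 5-2-1 → obeys
(f) 5-3-2-1 → obeys

3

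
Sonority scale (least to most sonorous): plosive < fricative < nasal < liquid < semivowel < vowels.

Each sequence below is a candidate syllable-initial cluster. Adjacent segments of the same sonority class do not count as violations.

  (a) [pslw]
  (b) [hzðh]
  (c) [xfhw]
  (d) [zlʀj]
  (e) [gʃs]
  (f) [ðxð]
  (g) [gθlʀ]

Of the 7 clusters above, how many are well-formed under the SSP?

7

(a) sonority 1-2-4-5: well-formed.
(b) sonority 2-2-2-2: well-formed.
(c) sonority 2-2-2-5: well-formed.
(d) sonority 2-4-4-5: well-formed.
(e) sonority 1-2-2: well-formed.
(f) sonority 2-2-2: well-formed.
(g) sonority 1-2-4-4: well-formed.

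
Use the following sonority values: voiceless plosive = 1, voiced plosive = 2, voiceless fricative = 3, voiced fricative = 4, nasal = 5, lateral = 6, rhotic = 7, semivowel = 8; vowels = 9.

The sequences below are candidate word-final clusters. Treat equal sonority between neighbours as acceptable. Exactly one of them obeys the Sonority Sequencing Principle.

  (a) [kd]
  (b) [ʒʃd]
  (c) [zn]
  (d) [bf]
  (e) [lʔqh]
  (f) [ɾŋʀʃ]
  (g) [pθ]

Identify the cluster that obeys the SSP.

(a) [kd]: profile 1-2 — violates.
(b) [ʒʃd]: profile 4-3-2 — obeys.
(c) [zn]: profile 4-5 — violates.
(d) [bf]: profile 2-3 — violates.
(e) [lʔqh]: profile 6-1-1-3 — violates.
(f) [ɾŋʀʃ]: profile 7-5-7-3 — violates.
(g) [pθ]: profile 1-3 — violates.

b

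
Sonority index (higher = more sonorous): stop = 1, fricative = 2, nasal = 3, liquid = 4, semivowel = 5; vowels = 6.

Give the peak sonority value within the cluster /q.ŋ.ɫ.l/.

/q/ is a stop (sonority 1).
/ŋ/ is a nasal (sonority 3).
/ɫ/ is a liquid (sonority 4).
/l/ is a liquid (sonority 4).
The maximum is 4.

4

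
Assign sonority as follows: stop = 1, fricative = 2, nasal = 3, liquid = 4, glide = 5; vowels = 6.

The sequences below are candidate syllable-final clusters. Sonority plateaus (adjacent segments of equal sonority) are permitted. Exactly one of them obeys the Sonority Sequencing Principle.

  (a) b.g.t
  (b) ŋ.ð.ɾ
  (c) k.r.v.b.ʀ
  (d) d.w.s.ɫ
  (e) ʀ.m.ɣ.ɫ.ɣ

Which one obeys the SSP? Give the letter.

a

(a) 1-1-1 → obeys
(b) 3-2-4 → violates
(c) 1-4-2-1-4 → violates
(d) 1-5-2-4 → violates
(e) 4-3-2-4-2 → violates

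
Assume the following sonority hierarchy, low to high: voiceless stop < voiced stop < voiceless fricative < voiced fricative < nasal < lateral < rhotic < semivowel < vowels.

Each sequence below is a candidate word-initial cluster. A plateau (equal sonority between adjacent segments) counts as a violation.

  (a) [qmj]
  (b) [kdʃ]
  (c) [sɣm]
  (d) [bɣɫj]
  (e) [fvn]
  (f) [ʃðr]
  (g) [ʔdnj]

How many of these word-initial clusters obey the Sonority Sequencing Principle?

7

(a) [qmj]: profile 1-5-8 — obeys.
(b) [kdʃ]: profile 1-2-3 — obeys.
(c) [sɣm]: profile 3-4-5 — obeys.
(d) [bɣɫj]: profile 2-4-6-8 — obeys.
(e) [fvn]: profile 3-4-5 — obeys.
(f) [ʃðr]: profile 3-4-7 — obeys.
(g) [ʔdnj]: profile 1-2-5-8 — obeys.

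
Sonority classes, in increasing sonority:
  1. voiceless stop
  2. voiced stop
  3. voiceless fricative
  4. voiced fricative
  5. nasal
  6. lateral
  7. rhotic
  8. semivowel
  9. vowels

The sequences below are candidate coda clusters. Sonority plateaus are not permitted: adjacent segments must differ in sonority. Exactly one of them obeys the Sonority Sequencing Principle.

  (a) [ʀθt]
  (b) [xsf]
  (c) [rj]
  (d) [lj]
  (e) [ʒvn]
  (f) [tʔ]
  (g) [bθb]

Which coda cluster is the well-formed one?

(a) 7-3-1 → obeys
(b) 3-3-3 → violates
(c) 7-8 → violates
(d) 6-8 → violates
(e) 4-4-5 → violates
(f) 1-1 → violates
(g) 2-3-2 → violates

a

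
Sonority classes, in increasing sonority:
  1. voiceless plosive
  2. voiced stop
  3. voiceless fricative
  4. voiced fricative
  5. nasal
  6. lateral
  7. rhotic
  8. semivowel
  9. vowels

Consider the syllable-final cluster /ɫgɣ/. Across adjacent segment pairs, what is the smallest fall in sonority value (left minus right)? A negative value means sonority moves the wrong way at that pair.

-2

/ɫ/ is a lateral (sonority 6).
/g/ is a voiced stop (sonority 2).
/ɣ/ is a voiced fricative (sonority 4).
/ɫ/→/g/: change +4.
/g/→/ɣ/: change -2.
Minimum = -2.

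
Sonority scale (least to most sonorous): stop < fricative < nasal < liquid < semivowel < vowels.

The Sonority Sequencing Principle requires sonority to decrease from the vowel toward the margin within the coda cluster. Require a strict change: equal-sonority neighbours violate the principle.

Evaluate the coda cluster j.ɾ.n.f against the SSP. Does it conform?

yes

/j/: semivowel = 5.
/ɾ/: liquid = 4.
/n/: nasal = 3.
/f/: fricative = 2.
The profile 5-4-3-2 strictly falls, so the coda cluster satisfies the SSP.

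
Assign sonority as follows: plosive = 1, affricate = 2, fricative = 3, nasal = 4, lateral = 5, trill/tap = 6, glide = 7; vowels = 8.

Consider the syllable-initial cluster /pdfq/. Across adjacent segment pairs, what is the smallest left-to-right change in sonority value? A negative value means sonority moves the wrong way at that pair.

/p/: plosive = 1.
/d/: plosive = 1.
/f/: fricative = 3.
/q/: plosive = 1.
/p/→/d/: change +0.
/d/→/f/: change +2.
/f/→/q/: change -2.
Minimum = -2.

-2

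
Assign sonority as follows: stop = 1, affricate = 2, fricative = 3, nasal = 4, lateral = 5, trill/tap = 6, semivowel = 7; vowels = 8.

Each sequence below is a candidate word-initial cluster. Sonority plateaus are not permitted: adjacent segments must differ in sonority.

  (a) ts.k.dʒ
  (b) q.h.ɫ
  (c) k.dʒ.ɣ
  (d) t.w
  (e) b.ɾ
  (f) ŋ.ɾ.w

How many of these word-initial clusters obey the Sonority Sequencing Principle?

5

(a) 2-1-2 → violates
(b) 1-3-5 → obeys
(c) 1-2-3 → obeys
(d) 1-7 → obeys
(e) 1-6 → obeys
(f) 4-6-7 → obeys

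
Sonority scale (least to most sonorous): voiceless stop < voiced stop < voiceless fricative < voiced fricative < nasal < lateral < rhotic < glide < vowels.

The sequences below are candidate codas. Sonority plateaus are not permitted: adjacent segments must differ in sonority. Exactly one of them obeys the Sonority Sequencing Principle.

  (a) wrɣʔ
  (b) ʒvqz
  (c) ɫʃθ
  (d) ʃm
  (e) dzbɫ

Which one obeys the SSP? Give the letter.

a

(a) 8-7-4-1 → obeys
(b) 4-4-1-4 → violates
(c) 6-3-3 → violates
(d) 3-5 → violates
(e) 2-4-2-6 → violates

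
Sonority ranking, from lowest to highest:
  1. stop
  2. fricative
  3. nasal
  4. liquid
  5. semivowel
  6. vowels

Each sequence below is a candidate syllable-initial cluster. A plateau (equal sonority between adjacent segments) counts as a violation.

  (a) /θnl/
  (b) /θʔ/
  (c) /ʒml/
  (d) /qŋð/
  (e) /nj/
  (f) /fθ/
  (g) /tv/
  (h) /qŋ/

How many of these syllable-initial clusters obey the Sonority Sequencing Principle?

5

(a) 2-3-4 → obeys
(b) 2-1 → violates
(c) 2-3-4 → obeys
(d) 1-3-2 → violates
(e) 3-5 → obeys
(f) 2-2 → violates
(g) 1-2 → obeys
(h) 1-3 → obeys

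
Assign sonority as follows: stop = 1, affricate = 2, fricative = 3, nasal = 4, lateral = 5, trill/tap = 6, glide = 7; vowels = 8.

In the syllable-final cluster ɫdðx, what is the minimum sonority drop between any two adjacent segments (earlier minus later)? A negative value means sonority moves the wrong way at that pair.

-2

/ɫ/ is a lateral (sonority 5).
/d/ is a stop (sonority 1).
/ð/ is a fricative (sonority 3).
/x/ is a fricative (sonority 3).
/ɫ/→/d/: change +4.
/d/→/ð/: change -2.
/ð/→/x/: change +0.
Minimum = -2.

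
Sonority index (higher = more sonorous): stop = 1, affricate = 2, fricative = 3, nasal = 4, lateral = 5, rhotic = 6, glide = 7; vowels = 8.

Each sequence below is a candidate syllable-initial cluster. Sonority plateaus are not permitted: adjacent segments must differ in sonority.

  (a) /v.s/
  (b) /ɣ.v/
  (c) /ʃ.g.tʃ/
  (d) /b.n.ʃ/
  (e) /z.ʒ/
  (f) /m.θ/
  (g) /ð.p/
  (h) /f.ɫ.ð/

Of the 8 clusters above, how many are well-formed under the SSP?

(a) /v.s/: profile 3-3 — violates.
(b) /ɣ.v/: profile 3-3 — violates.
(c) /ʃ.g.tʃ/: profile 3-1-2 — violates.
(d) /b.n.ʃ/: profile 1-4-3 — violates.
(e) /z.ʒ/: profile 3-3 — violates.
(f) /m.θ/: profile 4-3 — violates.
(g) /ð.p/: profile 3-1 — violates.
(h) /f.ɫ.ð/: profile 3-5-3 — violates.

0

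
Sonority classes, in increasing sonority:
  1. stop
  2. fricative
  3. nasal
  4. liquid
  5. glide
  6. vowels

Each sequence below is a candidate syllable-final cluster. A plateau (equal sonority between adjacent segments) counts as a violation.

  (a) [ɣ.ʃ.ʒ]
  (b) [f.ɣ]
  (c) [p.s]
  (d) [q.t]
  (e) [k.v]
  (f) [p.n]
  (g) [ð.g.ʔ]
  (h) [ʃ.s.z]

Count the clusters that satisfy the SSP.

(a) [ɣ.ʃ.ʒ]: profile 2-2-2 — violates.
(b) [f.ɣ]: profile 2-2 — violates.
(c) [p.s]: profile 1-2 — violates.
(d) [q.t]: profile 1-1 — violates.
(e) [k.v]: profile 1-2 — violates.
(f) [p.n]: profile 1-3 — violates.
(g) [ð.g.ʔ]: profile 2-1-1 — violates.
(h) [ʃ.s.z]: profile 2-2-2 — violates.

0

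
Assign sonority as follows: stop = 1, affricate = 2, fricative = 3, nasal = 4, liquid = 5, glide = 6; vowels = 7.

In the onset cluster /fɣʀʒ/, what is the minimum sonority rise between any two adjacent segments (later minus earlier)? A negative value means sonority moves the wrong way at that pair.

/f/ — fricative, sonority 3.
/ɣ/ — fricative, sonority 3.
/ʀ/ — liquid, sonority 5.
/ʒ/ — fricative, sonority 3.
/f/→/ɣ/: change +0.
/ɣ/→/ʀ/: change +2.
/ʀ/→/ʒ/: change -2.
Minimum = -2.

-2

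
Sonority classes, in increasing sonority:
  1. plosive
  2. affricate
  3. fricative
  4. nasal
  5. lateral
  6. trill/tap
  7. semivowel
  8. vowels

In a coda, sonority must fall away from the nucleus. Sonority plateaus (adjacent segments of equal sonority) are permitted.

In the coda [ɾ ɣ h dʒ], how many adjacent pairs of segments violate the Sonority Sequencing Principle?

0

/ɾ/ — trill/tap, sonority 6.
/ɣ/ — fricative, sonority 3.
/h/ — fricative, sonority 3.
/dʒ/ — affricate, sonority 2.
/ɾ/→/ɣ/: 6→3 (falls) — ok.
/ɣ/→/h/: 3→3 (plateau, allowed) — ok.
/h/→/dʒ/: 3→2 (falls) — ok.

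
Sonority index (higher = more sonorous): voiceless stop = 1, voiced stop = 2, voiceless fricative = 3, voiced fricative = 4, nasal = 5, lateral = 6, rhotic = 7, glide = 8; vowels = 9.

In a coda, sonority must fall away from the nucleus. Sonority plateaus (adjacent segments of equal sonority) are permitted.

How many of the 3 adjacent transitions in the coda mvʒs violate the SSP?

0

/m/: nasal = 5.
/v/: voiced fricative = 4.
/ʒ/: voiced fricative = 4.
/s/: voiceless fricative = 3.
/m/→/v/: 5→4 (falls) — ok.
/v/→/ʒ/: 4→4 (plateau, allowed) — ok.
/ʒ/→/s/: 4→3 (falls) — ok.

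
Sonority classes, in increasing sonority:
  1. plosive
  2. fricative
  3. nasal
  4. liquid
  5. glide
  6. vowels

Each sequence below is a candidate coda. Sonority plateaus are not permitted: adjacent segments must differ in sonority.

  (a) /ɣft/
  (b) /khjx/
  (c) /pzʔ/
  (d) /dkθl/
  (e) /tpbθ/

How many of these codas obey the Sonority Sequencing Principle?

(a) /ɣft/: profile 2-2-1 — violates.
(b) /khjx/: profile 1-2-5-2 — violates.
(c) /pzʔ/: profile 1-2-1 — violates.
(d) /dkθl/: profile 1-1-2-4 — violates.
(e) /tpbθ/: profile 1-1-1-2 — violates.

0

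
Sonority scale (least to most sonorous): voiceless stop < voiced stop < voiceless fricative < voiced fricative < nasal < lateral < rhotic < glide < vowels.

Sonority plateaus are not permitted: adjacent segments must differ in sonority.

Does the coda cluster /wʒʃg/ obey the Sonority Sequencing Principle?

yes

/w/ — glide, sonority 8.
/ʒ/ — voiced fricative, sonority 4.
/ʃ/ — voiceless fricative, sonority 3.
/g/ — voiced stop, sonority 2.
The profile 8-4-3-2 strictly falls, so the coda cluster satisfies the SSP.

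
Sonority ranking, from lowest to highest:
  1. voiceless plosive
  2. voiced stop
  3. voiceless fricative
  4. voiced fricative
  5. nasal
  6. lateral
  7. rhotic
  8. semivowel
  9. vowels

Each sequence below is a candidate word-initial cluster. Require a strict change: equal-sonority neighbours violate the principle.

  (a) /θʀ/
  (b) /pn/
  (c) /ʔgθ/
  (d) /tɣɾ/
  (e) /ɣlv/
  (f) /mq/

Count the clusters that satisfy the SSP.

(a) sonority 3-7: well-formed.
(b) sonority 1-5: well-formed.
(c) sonority 1-2-3: well-formed.
(d) sonority 1-4-7: well-formed.
(e) sonority 4-6-4: ill-formed.
(f) sonority 5-1: ill-formed.

4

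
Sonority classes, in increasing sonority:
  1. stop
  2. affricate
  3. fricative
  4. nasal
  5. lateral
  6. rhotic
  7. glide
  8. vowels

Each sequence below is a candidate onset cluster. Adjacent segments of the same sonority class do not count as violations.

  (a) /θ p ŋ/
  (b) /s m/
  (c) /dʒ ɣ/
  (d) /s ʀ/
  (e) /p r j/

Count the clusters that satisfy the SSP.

(a) 3-1-4 → violates
(b) 3-4 → obeys
(c) 2-3 → obeys
(d) 3-6 → obeys
(e) 1-6-7 → obeys

4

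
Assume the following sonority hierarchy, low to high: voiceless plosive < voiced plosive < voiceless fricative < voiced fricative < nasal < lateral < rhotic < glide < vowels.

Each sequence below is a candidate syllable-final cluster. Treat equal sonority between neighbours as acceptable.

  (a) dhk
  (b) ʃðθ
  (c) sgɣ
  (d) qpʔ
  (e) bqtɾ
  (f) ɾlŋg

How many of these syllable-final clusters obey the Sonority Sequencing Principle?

(a) dhk: profile 2-3-1 — violates.
(b) ʃðθ: profile 3-4-3 — violates.
(c) sgɣ: profile 3-2-4 — violates.
(d) qpʔ: profile 1-1-1 — obeys.
(e) bqtɾ: profile 2-1-1-7 — violates.
(f) ɾlŋg: profile 7-6-5-2 — obeys.

2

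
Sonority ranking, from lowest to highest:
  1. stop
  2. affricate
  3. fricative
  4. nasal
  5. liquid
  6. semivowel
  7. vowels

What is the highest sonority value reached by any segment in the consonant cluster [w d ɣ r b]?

6

/w/ — semivowel, sonority 6.
/d/ — stop, sonority 1.
/ɣ/ — fricative, sonority 3.
/r/ — liquid, sonority 5.
/b/ — stop, sonority 1.
The maximum is 6.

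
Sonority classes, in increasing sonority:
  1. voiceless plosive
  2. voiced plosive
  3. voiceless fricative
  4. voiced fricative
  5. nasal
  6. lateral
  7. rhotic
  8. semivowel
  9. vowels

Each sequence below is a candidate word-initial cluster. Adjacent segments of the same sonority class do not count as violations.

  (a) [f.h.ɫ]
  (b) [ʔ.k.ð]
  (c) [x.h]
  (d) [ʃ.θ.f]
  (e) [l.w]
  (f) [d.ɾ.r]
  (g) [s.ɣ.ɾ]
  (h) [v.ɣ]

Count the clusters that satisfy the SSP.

8

(a) [f.h.ɫ]: profile 3-3-6 — obeys.
(b) [ʔ.k.ð]: profile 1-1-4 — obeys.
(c) [x.h]: profile 3-3 — obeys.
(d) [ʃ.θ.f]: profile 3-3-3 — obeys.
(e) [l.w]: profile 6-8 — obeys.
(f) [d.ɾ.r]: profile 2-7-7 — obeys.
(g) [s.ɣ.ɾ]: profile 3-4-7 — obeys.
(h) [v.ɣ]: profile 4-4 — obeys.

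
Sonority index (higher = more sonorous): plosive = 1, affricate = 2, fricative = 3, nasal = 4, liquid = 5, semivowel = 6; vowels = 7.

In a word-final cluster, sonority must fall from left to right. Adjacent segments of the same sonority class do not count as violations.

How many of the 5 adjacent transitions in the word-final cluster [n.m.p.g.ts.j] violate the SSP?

/n/ is a nasal (sonority 4).
/m/ is a nasal (sonority 4).
/p/ is a plosive (sonority 1).
/g/ is a plosive (sonority 1).
/ts/ is an affricate (sonority 2).
/j/ is a semivowel (sonority 6).
/n/→/m/: 4→4 (plateau, allowed) — ok.
/m/→/p/: 4→1 (falls) — ok.
/p/→/g/: 1→1 (plateau, allowed) — ok.
/g/→/ts/: 1→2 (does not fall) — violation.
/ts/→/j/: 2→6 (does not fall) — violation.

2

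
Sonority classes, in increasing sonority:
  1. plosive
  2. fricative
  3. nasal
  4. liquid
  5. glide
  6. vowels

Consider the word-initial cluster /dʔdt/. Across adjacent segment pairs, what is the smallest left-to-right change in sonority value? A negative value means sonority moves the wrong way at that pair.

0

/d/ — plosive, sonority 1.
/ʔ/ — plosive, sonority 1.
/d/ — plosive, sonority 1.
/t/ — plosive, sonority 1.
/d/→/ʔ/: change +0.
/ʔ/→/d/: change +0.
/d/→/t/: change +0.
Minimum = 0.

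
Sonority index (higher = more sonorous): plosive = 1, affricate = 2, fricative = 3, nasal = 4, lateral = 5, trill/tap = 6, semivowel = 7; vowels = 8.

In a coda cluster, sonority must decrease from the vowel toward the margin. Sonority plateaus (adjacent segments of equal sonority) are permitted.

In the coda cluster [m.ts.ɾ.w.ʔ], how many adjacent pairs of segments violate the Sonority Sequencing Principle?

2

/m/ — nasal, sonority 4.
/ts/ — affricate, sonority 2.
/ɾ/ — trill/tap, sonority 6.
/w/ — semivowel, sonority 7.
/ʔ/ — plosive, sonority 1.
/m/→/ts/: 4→2 (falls) — ok.
/ts/→/ɾ/: 2→6 (does not fall) — violation.
/ɾ/→/w/: 6→7 (does not fall) — violation.
/w/→/ʔ/: 7→1 (falls) — ok.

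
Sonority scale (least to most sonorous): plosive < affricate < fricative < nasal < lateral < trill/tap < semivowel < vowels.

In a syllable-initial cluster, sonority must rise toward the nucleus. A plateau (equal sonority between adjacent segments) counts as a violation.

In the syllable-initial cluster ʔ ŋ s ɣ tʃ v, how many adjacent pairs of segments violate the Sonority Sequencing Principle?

/ʔ/ — plosive, sonority 1.
/ŋ/ — nasal, sonority 4.
/s/ — fricative, sonority 3.
/ɣ/ — fricative, sonority 3.
/tʃ/ — affricate, sonority 2.
/v/ — fricative, sonority 3.
/ʔ/→/ŋ/: 1→4 (rises) — ok.
/ŋ/→/s/: 4→3 (does not rise) — violation.
/s/→/ɣ/: 3→3 (plateau) — violation.
/ɣ/→/tʃ/: 3→2 (does not rise) — violation.
/tʃ/→/v/: 2→3 (rises) — ok.

3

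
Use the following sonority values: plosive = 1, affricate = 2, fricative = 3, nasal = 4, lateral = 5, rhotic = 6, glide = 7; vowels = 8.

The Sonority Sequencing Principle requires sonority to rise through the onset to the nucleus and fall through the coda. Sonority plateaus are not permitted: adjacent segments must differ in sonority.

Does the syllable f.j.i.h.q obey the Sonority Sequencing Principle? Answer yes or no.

yes

Onset: /f/ is a fricative (sonority 3), /j/ is a glide (sonority 7); then the nucleus /i/ (sonority 8).
Onset profile 3-7-8 — rises to the nucleus.
Coda: /h/ is a fricative (sonority 3), /q/ is a plosive (sonority 1).
Coda profile 8-3-1 — falls from the nucleus.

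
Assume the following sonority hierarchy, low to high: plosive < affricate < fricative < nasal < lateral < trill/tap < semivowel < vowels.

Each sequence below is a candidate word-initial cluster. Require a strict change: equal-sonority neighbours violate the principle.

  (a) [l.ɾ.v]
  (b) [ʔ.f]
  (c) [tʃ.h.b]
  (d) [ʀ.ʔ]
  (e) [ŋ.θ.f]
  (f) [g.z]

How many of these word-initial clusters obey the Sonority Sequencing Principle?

(a) sonority 5-6-3: ill-formed.
(b) sonority 1-3: well-formed.
(c) sonority 2-3-1: ill-formed.
(d) sonority 6-1: ill-formed.
(e) sonority 4-3-3: ill-formed.
(f) sonority 1-3: well-formed.

2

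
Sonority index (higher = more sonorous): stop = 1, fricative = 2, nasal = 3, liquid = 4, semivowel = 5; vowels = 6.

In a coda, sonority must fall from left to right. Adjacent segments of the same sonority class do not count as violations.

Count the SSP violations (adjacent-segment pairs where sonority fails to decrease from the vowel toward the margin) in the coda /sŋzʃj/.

2

/s/: fricative = 2.
/ŋ/: nasal = 3.
/z/: fricative = 2.
/ʃ/: fricative = 2.
/j/: semivowel = 5.
/s/→/ŋ/: 2→3 (does not fall) — violation.
/ŋ/→/z/: 3→2 (falls) — ok.
/z/→/ʃ/: 2→2 (plateau, allowed) — ok.
/ʃ/→/j/: 2→5 (does not fall) — violation.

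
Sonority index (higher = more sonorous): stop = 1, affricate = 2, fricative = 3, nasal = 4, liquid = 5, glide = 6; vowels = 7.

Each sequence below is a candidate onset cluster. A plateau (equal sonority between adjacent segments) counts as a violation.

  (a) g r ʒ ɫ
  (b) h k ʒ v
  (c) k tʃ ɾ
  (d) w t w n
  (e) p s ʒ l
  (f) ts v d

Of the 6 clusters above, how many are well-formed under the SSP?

1

(a) g r ʒ ɫ: profile 1-5-3-5 — violates.
(b) h k ʒ v: profile 3-1-3-3 — violates.
(c) k tʃ ɾ: profile 1-2-5 — obeys.
(d) w t w n: profile 6-1-6-4 — violates.
(e) p s ʒ l: profile 1-3-3-5 — violates.
(f) ts v d: profile 2-3-1 — violates.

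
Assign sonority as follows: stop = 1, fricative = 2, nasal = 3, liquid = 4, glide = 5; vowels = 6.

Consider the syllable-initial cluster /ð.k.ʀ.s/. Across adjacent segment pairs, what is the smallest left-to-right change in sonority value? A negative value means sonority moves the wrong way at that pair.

/ð/ — fricative, sonority 2.
/k/ — stop, sonority 1.
/ʀ/ — liquid, sonority 4.
/s/ — fricative, sonority 2.
/ð/→/k/: change -1.
/k/→/ʀ/: change +3.
/ʀ/→/s/: change -2.
Minimum = -2.

-2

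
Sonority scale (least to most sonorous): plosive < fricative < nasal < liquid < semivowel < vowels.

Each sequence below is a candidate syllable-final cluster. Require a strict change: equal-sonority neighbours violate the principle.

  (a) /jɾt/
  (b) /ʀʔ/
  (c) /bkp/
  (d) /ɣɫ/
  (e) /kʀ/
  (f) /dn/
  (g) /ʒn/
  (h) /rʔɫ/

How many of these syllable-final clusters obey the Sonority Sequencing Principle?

(a) sonority 5-4-1: well-formed.
(b) sonority 4-1: well-formed.
(c) sonority 1-1-1: ill-formed.
(d) sonority 2-4: ill-formed.
(e) sonority 1-4: ill-formed.
(f) sonority 1-3: ill-formed.
(g) sonority 2-3: ill-formed.
(h) sonority 4-1-4: ill-formed.

2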